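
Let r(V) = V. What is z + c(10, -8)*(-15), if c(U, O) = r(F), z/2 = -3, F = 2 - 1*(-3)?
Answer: -81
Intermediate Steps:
F = 5 (F = 2 + 3 = 5)
z = -6 (z = 2*(-3) = -6)
c(U, O) = 5
z + c(10, -8)*(-15) = -6 + 5*(-15) = -6 - 75 = -81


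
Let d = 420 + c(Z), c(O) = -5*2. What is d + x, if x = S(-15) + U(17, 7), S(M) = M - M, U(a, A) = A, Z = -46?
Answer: 417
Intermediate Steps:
c(O) = -10
S(M) = 0
d = 410 (d = 420 - 10 = 410)
x = 7 (x = 0 + 7 = 7)
d + x = 410 + 7 = 417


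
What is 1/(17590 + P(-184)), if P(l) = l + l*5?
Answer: 1/16486 ≈ 6.0658e-5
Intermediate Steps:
P(l) = 6*l (P(l) = l + 5*l = 6*l)
1/(17590 + P(-184)) = 1/(17590 + 6*(-184)) = 1/(17590 - 1104) = 1/16486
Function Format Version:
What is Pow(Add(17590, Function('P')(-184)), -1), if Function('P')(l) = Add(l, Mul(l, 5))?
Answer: Rational(1, 16486) ≈ 6.0658e-5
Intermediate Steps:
Function('P')(l) = Mul(6, l) (Function('P')(l) = Add(l, Mul(5, l)) = Mul(6, l))
Pow(Add(17590, Function('P')(-184)), -1) = Pow(Add(17590, Mul(6, -184)), -1) = Pow(Add(17590, -1104), -1) = Pow(16486, -1) = Rational(1, 16486)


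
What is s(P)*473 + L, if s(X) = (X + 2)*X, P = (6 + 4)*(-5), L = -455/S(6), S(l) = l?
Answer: 6810745/6 ≈ 1.1351e+6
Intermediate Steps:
L = -455/6 ≈ -75.833
P = -50 (P = 10*(-5) = -50)
s(X) = X*(2 + X) (s(X) = (2 + X)*X = X*(2 + X))
s(P)*473 + L = -50*(2 - 50)*473 - 455/6 = -50*(-48)*473 - 455/6 = 2400*473 - 455/6 = 1135200 - 455/6 = 6810745/6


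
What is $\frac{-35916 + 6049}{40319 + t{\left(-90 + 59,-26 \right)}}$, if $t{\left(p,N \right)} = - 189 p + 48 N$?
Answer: $- \frac{29867}{44930} \approx -0.66475$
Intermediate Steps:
$\frac{-35916 + 6049}{40319 + t{\left(-90 + 59,-26 \right)}} = \frac{-35916 + 6049}{40319 - \left(1248 + 189 \left(-90 + 59\right)\right)} = - \frac{29867}{40319 - -4611} = - \frac{29867}{40319 + \left(5859 - 1248\right)} = - \frac{29867}{40319 + 4611} = - \frac{29867}{44930}$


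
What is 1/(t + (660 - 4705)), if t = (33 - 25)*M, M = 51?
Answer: -1/3637 ≈ -0.00027495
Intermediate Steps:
t = 408 (t = (33 - 25)*51 = 8*51 = 408)
1/(t + (660 - 4705)) = 1/(408 + (660 - 4705)) = 1/(408 - 4045) = 1/(-3637) = -1/3637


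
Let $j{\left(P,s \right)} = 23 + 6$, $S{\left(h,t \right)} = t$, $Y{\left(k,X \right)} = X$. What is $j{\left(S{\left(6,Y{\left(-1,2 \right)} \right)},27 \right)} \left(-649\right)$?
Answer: $-18821$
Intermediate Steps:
$j{\left(P,s \right)} = 29$
$j{\left(S{\left(6,Y{\left(-1,2 \right)} \right)},27 \right)} \left(-649\right) = 29 \left(-649\right) = -18821$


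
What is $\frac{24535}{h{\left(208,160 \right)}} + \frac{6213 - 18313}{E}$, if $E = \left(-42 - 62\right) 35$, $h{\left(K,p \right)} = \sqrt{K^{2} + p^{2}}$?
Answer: $\frac{605}{182} + \frac{24535 \sqrt{269}}{4304} \approx 96.819$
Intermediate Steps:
$E = -3640$ ($E = \left(-104\right) 35 = -3640$)
$\frac{24535}{h{\left(208,160 \right)}} + \frac{6213 - 18313}{E} = \frac{24535}{\sqrt{208^{2} + 160^{2}}} + \frac{6213 - 18313}{-3640} = \frac{24535}{\sqrt{43264 + 25600}} + \left(6213 - 18313\right) \left(- \frac{1}{3640}\right) = \frac{24535}{\sqrt{68864}} - - \frac{605}{182} = \frac{24535}{16 \sqrt{269}} + \frac{605}{182} = 24535 \frac{\sqrt{269}}{4304} + \frac{605}{182} = \frac{24535 \sqrt{269}}{4304} + \frac{605}{182} = \frac{605}{182} + \frac{24535 \sqrt{269}}{4304}$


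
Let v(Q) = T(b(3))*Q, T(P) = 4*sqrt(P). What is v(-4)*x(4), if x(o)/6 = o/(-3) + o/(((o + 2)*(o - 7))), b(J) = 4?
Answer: 896/3 ≈ 298.67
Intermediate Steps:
x(o) = -2*o + 6*o/((-7 + o)*(2 + o)) (x(o) = 6*(o/(-3) + o/(((o + 2)*(o - 7)))) = 6*(o*(-1/3) + o/(((2 + o)*(-7 + o)))) = 6*(-o/3 + o/(((-7 + o)*(2 + o)))) = 6*(-o/3 + o*(1/((-7 + o)*(2 + o)))) = 6*(-o/3 + o/((-7 + o)*(2 + o))) = -2*o + 6*o/((-7 + o)*(2 + o)))
v(Q) = 8*Q (v(Q) = (4*sqrt(4))*Q = (4*2)*Q = 8*Q)
v(-4)*x(4) = (8*(-4))*(2*4*(17 - 1*4**2 + 5*4)/(-14 + 4**2 - 5*4)) = -64*4*(17 - 1*16 + 20)/(-14 + 16 - 20) = -64*4*(17 - 16 + 20)/(-18) = -64*4*(-1)*21/18 = -32*(-28/3) = 896/3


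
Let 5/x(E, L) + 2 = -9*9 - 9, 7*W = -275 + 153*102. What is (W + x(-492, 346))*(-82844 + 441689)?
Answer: 506121088365/644 ≈ 7.8590e+8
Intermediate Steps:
W = 15331/7 (W = (-275 + 153*102)/7 = (-275 + 15606)/7 = (⅐)*15331 = 15331/7 ≈ 2190.1)
x(E, L) = -5/92 (x(E, L) = 5/(-2 + (-9*9 - 9)) = 5/(-2 + (-81 - 9)) = 5/(-2 - 90) = 5/(-92) = 5*(-1/92) = -5/92)
(W + x(-492, 346))*(-82844 + 441689) = (15331/7 - 5/92)*(-82844 + 441689) = (1410417/644)*358845 = 506121088365/644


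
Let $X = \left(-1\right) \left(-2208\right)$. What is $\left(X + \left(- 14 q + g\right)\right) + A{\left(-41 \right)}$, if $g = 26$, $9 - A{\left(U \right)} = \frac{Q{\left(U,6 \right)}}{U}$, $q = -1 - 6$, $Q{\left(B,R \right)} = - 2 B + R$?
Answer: $\frac{96069}{41} \approx 2343.1$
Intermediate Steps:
$Q{\left(B,R \right)} = R - 2 B$
$q = -7$ ($q = -1 - 6 = -7$)
$A{\left(U \right)} = 9 - \frac{6 - 2 U}{U}$
$X = 2208$
$\left(X + \left(- 14 q + g\right)\right) + A{\left(-41 \right)} = \left(2208 + \left(\left(-14\right) \left(-7\right) + 26\right)\right) + \left(11 - \frac{6}{-41}\right) = \left(2208 + \left(98 + 26\right)\right) + \left(11 - - \frac{6}{41}\right) = \left(2208 + 124\right) + \left(11 + \frac{6}{41}\right) = 2332 + \frac{457}{41} = \frac{96069}{41}$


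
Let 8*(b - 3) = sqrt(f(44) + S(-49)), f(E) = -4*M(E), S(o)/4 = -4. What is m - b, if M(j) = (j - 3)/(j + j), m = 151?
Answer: 148 - I*sqrt(8646)/176 ≈ 148.0 - 0.52832*I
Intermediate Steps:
S(o) = -16 (S(o) = 4*(-4) = -16)
M(j) = (-3 + j)/(2*j) (M(j) = (-3 + j)/((2*j)) = (-3 + j)*(1/(2*j)) = (-3 + j)/(2*j))
f(E) = -2*(-3 + E)/E
b = 3 + I*sqrt(8646)/176 (b = 3 + sqrt((-2 + 6/44) - 16)/8 = 3 + sqrt((-2 + 6*(1/44)) - 16)/8 = 3 + sqrt((-2 + 3/22) - 16)/8 = 3 + sqrt(-41/22 - 16)/8 = 3 + sqrt(-393/22)/8 = 3 + (I*sqrt(8646)/22)/8 = 3 + I*sqrt(8646)/176 ≈ 3.0 + 0.52832*I)
m - b = 151 - (3 + I*sqrt(8646)/176) = 151 + (-3 - I*sqrt(8646)/176) = 148 - I*sqrt(8646)/176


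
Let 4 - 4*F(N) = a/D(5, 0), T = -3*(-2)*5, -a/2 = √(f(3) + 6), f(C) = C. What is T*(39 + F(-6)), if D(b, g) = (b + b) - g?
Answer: 2409/2 ≈ 1204.5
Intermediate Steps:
D(b, g) = -g + 2*b (D(b, g) = 2*b - g = -g + 2*b)
a = -6 (a = -2*√(3 + 6) = -2*√9 = -2*3 = -6)
T = 30 (T = 6*5 = 30)
F(N) = 23/20 (F(N) = 1 - (-3)/(2*(-1*0 + 2*5)) = 1 - (-3)/(2*(0 + 10)) = 1 - (-3)/(2*10) = 1 - ¼*(-⅗) = 1 + 3/20 = 23/20)
T*(39 + F(-6)) = 30*(39 + 23/20) = 30*(803/20) = 2409/2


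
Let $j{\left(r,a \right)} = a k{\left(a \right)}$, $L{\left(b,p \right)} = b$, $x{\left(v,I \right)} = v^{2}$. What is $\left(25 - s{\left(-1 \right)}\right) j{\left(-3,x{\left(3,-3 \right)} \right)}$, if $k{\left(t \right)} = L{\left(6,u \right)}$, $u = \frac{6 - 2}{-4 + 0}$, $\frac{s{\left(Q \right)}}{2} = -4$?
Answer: $1782$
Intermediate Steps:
$s{\left(Q \right)} = -8$ ($s{\left(Q \right)} = 2 \left(-4\right) = -8$)
$u = -1$ ($u = \frac{4}{-4} = 4 \left(- \frac{1}{4}\right) = -1$)
$k{\left(t \right)} = 6$
$j{\left(r,a \right)} = 6 a$ ($j{\left(r,a \right)} = a 6 = 6 a$)
$\left(25 - s{\left(-1 \right)}\right) j{\left(-3,x{\left(3,-3 \right)} \right)} = \left(25 - -8\right) 6 \cdot 3^{2} = \left(25 + 8\right) 6 \cdot 9 = 33 \cdot 54 = 1782$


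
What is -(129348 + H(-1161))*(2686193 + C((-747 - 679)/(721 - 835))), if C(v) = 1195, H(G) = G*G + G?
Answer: -3966874925904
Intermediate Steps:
H(G) = G + G² (H(G) = G² + G = G + G²)
-(129348 + H(-1161))*(2686193 + C((-747 - 679)/(721 - 835))) = -(129348 - 1161*(1 - 1161))*(2686193 + 1195) = -(129348 - 1161*(-1160))*2687388 = -(129348 + 1346760)*2687388 = -1476108*2687388 = -1*3966874925904 = -3966874925904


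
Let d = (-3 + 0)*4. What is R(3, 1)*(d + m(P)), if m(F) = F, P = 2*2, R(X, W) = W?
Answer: -8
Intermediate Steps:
P = 4
d = -12 (d = -3*4 = -12)
R(3, 1)*(d + m(P)) = 1*(-12 + 4) = 1*(-8) = -8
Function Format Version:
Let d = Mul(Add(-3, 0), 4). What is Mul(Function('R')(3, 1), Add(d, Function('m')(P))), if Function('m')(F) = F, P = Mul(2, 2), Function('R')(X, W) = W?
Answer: -8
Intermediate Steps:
P = 4
d = -12 (d = Mul(-3, 4) = -12)
Mul(Function('R')(3, 1), Add(d, Function('m')(P))) = Mul(1, Add(-12, 4)) = Mul(1, -8) = -8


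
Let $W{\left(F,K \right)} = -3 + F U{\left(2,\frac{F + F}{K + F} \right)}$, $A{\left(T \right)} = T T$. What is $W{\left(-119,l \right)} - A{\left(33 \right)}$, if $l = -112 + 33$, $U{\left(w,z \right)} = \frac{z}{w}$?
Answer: $- \frac{230377}{198} \approx -1163.5$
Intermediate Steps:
$l = -79$
$A{\left(T \right)} = T^{2}$
$W{\left(F,K \right)} = -3 + \frac{F^{2}}{F + K}$ ($W{\left(F,K \right)} = -3 + F \frac{\left(F + F\right) \frac{1}{K + F}}{2} = -3 + F \frac{2 F}{F + K} \frac{1}{2} = -3 + F \frac{F}{F + K} = -3 + \frac{F^{2}}{F + K}$)
$W{\left(-119,l \right)} - A{\left(33 \right)} = \frac{\left(-119\right)^{2} - -357 - -237}{-119 - 79} - 33^{2} = \frac{14161 + 357 + 237}{-198} - 1089 = \left(- \frac{1}{198}\right) 14755 - 1089 = - \frac{14755}{198} - 1089 = - \frac{230377}{198}$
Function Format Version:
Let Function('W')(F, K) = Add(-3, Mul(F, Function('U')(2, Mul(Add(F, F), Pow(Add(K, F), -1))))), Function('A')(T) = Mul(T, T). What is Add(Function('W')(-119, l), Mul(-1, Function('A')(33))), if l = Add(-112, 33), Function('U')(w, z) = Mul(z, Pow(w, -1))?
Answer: Rational(-230377, 198) ≈ -1163.5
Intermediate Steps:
l = -79
Function('A')(T) = Pow(T, 2)
Function('W')(F, K) = Add(-3, Mul(Pow(F, 2), Pow(Add(F, K), -1))) (Function('W')(F, K) = Add(-3, Mul(F, Mul(Mul(Add(F, F), Pow(Add(K, F), -1)), Pow(2, -1)))) = Add(-3, Mul(F, Mul(Mul(Mul(2, F), Pow(Add(F, K), -1)), Rational(1, 2)))) = Add(-3, Mul(F, Mul(Mul(2, F, Pow(Add(F, K), -1)), Rational(1, 2)))) = Add(-3, Mul(F, Mul(F, Pow(Add(F, K), -1)))) = Add(-3, Mul(Pow(F, 2), Pow(Add(F, K), -1))))
Add(Function('W')(-119, l), Mul(-1, Function('A')(33))) = Add(Mul(Pow(Add(-119, -79), -1), Add(Pow(-119, 2), Mul(-3, -119), Mul(-3, -79))), Mul(-1, Pow(33, 2))) = Add(Mul(Pow(-198, -1), Add(14161, 357, 237)), Mul(-1, 1089)) = Add(Mul(Rational(-1, 198), 14755), -1089) = Add(Rational(-14755, 198), -1089) = Rational(-230377, 198)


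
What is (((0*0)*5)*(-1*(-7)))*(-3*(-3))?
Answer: 0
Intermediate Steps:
(((0*0)*5)*(-1*(-7)))*(-3*(-3)) = ((0*5)*7)*9 = (0*7)*9 = 0*9 = 0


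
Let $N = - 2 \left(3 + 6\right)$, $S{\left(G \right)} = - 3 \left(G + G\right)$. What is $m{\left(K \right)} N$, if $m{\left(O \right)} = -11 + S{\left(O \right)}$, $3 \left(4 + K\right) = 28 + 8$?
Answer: $1062$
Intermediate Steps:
$S{\left(G \right)} = - 6 G$ ($S{\left(G \right)} = - 3 \cdot 2 G = - 6 G$)
$K = 8$ ($K = -4 + \frac{28 + 8}{3} = -4 + \frac{1}{3} \cdot 36 = -4 + 12 = 8$)
$m{\left(O \right)} = -11 - 6 O$
$N = -18$ ($N = \left(-2\right) 9 = -18$)
$m{\left(K \right)} N = \left(-11 - 48\right) \left(-18\right) = \left(-59\right) \left(-18\right) = 1062$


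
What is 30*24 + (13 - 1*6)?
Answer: 727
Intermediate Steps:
30*24 + (13 - 1*6) = 720 + (13 - 6) = 720 + 7 = 727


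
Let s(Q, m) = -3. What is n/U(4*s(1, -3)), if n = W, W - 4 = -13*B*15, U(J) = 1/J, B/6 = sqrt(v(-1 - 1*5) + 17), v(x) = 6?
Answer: -48 + 14040*sqrt(23) ≈ 67286.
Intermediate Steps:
B = 6*sqrt(23) (B = 6*sqrt(6 + 17) = 6*sqrt(23) ≈ 28.775)
W = 4 - 1170*sqrt(23) (W = 4 - 78*sqrt(23)*15 = 4 - 1170*sqrt(23) ≈ -5607.1)
n = 4 - 1170*sqrt(23) ≈ -5607.1
n/U(4*s(1, -3)) = (4 - 1170*sqrt(23))/(1/(4*(-3))) = (4 - 1170*sqrt(23))/(1/(-12)) = (4 - 1170*sqrt(23))/(-1/12) = (4 - 1170*sqrt(23))*(-12) = -48 + 14040*sqrt(23)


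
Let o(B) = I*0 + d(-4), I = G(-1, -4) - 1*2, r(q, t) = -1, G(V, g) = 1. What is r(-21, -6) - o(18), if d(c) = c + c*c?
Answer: -13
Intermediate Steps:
d(c) = c + c**2
I = -1 (I = 1 - 1*2 = 1 - 2 = -1)
o(B) = 12 (o(B) = -1*0 - 4*(1 - 4) = 0 - 4*(-3) = 0 + 12 = 12)
r(-21, -6) - o(18) = -1 - 1*12 = -1 - 12 = -13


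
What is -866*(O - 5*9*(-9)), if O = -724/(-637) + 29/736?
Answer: -82455452601/234416 ≈ -3.5175e+5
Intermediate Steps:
O = 551337/468832 (O = -724*(-1/637) + 29*(1/736) = 724/637 + 29/736 = 551337/468832 ≈ 1.1760)
-866*(O - 5*9*(-9)) = -866*(551337/468832 - 5*9*(-9)) = -866*(551337/468832 - 45*(-9)) = -866*(551337/468832 + 405) = -866*190428297/468832 = -82455452601/234416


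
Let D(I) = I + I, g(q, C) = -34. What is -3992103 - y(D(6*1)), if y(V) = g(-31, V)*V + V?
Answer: -3991707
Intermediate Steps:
D(I) = 2*I
y(V) = -33*V (y(V) = -34*V + V = -33*V)
-3992103 - y(D(6*1)) = -3992103 - (-33)*2*(6*1) = -3992103 - (-33)*2*6 = -3992103 - (-33)*12 = -3992103 - 1*(-396) = -3992103 + 396 = -3991707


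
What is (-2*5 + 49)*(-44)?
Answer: -1716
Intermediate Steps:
(-2*5 + 49)*(-44) = (-10 + 49)*(-44) = 39*(-44) = -1716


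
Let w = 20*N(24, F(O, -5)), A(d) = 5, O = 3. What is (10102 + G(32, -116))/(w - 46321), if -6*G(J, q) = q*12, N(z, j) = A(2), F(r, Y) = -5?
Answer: -10334/46221 ≈ -0.22358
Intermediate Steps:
N(z, j) = 5
G(J, q) = -2*q (G(J, q) = -q*12/6 = -2*q)
w = 100 (w = 20*5 = 100)
(10102 + G(32, -116))/(w - 46321) = (10102 - 2*(-116))/(100 - 46321) = (10102 + 232)/(-46221) = 10334*(-1/46221) = -10334/46221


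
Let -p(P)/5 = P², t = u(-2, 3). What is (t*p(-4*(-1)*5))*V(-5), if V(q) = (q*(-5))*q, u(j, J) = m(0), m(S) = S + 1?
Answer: 250000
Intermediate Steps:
m(S) = 1 + S
u(j, J) = 1 (u(j, J) = 1 + 0 = 1)
V(q) = -5*q² (V(q) = (-5*q)*q = -5*q²)
t = 1
p(P) = -5*P²
(t*p(-4*(-1)*5))*V(-5) = (1*(-5*(-4*(-1)*5)²))*(-5*(-5)²) = (1*(-5*(4*5)²))*(-5*25) = (1*(-5*20²))*(-125) = (1*(-5*400))*(-125) = (1*(-2000))*(-125) = -2000*(-125) = 250000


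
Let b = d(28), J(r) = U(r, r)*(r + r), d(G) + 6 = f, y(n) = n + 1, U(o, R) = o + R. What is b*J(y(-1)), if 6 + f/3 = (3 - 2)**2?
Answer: 0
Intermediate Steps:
U(o, R) = R + o
y(n) = 1 + n
f = -15 (f = -18 + 3*(3 - 2)**2 = -18 + 3*1**2 = -18 + 3*1 = -18 + 3 = -15)
d(G) = -21 (d(G) = -6 - 15 = -21)
J(r) = 4*r**2 (J(r) = (r + r)*(r + r) = (2*r)*(2*r) = 4*r**2)
b = -21
b*J(y(-1)) = -84*(1 - 1)**2 = -84*0**2 = -84*0 = -21*0 = 0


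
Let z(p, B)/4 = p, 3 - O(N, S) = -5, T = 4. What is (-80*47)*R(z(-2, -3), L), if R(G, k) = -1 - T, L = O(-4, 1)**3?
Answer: 18800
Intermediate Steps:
O(N, S) = 8 (O(N, S) = 3 - 1*(-5) = 3 + 5 = 8)
z(p, B) = 4*p
L = 512 (L = 8**3 = 512)
R(G, k) = -5 (R(G, k) = -1 - 1*4 = -1 - 4 = -5)
(-80*47)*R(z(-2, -3), L) = -80*47*(-5) = -3760*(-5) = 18800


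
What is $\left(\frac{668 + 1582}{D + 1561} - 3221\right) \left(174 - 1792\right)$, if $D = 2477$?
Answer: $\frac{3506785244}{673} \approx 5.2107 \cdot 10^{6}$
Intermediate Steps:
$\left(\frac{668 + 1582}{D + 1561} - 3221\right) \left(174 - 1792\right) = \left(\frac{668 + 1582}{2477 + 1561} - 3221\right) \left(174 - 1792\right) = \left(\frac{2250}{4038} - 3221\right) \left(-1618\right) = \left(2250 \cdot \frac{1}{4038} - 3221\right) \left(-1618\right) = \left(\frac{375}{673} - 3221\right) \left(-1618\right) = \left(- \frac{2167358}{673}\right) \left(-1618\right) = \frac{3506785244}{673}$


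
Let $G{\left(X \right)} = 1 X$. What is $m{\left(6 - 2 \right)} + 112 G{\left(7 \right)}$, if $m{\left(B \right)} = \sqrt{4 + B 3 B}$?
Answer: $784 + 2 \sqrt{13} \approx 791.21$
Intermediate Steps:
$G{\left(X \right)} = X$
$m{\left(B \right)} = \sqrt{4 + 3 B^{2}}$ ($m{\left(B \right)} = \sqrt{4 + 3 B B} = \sqrt{4 + 3 B^{2}}$)
$m{\left(6 - 2 \right)} + 112 G{\left(7 \right)} = \sqrt{4 + 3 \left(6 - 2\right)^{2}} + 112 \cdot 7 = \sqrt{4 + 3 \left(6 - 2\right)^{2}} + 784 = \sqrt{4 + 3 \cdot 4^{2}} + 784 = \sqrt{4 + 3 \cdot 16} + 784 = \sqrt{4 + 48} + 784 = \sqrt{52} + 784 = 2 \sqrt{13} + 784 = 784 + 2 \sqrt{13}$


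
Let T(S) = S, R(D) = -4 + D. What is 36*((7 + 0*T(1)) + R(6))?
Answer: 324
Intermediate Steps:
36*((7 + 0*T(1)) + R(6)) = 36*((7 + 0*1) + (-4 + 6)) = 36*((7 + 0) + 2) = 36*(7 + 2) = 36*9 = 324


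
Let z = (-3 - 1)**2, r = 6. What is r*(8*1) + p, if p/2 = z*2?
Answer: 112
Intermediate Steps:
z = 16 (z = (-4)**2 = 16)
p = 64 (p = 2*(16*2) = 2*32 = 64)
r*(8*1) + p = 6*(8*1) + 64 = 6*8 + 64 = 48 + 64 = 112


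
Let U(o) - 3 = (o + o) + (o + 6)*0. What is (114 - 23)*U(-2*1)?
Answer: -91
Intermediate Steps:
U(o) = 3 + 2*o (U(o) = 3 + ((o + o) + (o + 6)*0) = 3 + (2*o + (6 + o)*0) = 3 + (2*o + 0) = 3 + 2*o)
(114 - 23)*U(-2*1) = (114 - 23)*(3 + 2*(-2*1)) = 91*(3 + 2*(-2)) = 91*(3 - 4) = 91*(-1) = -91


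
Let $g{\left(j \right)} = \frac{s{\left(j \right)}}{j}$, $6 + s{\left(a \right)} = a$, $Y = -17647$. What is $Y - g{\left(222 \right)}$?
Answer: $- \frac{652975}{37} \approx -17648.0$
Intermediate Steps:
$s{\left(a \right)} = -6 + a$
$g{\left(j \right)} = \frac{-6 + j}{j}$
$Y - g{\left(222 \right)} = -17647 - \frac{-6 + 222}{222} = -17647 - \frac{1}{222} \cdot 216 = -17647 - \frac{36}{37} = - \frac{652975}{37}$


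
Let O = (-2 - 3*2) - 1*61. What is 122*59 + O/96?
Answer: 230313/32 ≈ 7197.3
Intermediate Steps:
O = -69 (O = (-2 - 6) - 61 = -8 - 61 = -69)
122*59 + O/96 = 122*59 - 69/96 = 7198 - 69*1/96 = 7198 - 23/32 = 230313/32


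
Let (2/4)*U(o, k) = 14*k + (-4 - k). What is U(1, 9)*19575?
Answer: 4423950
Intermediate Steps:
U(o, k) = -8 + 26*k (U(o, k) = 2*(14*k + (-4 - k)) = 2*(-4 + 13*k) = -8 + 26*k)
U(1, 9)*19575 = (-8 + 26*9)*19575 = (-8 + 234)*19575 = 226*19575 = 4423950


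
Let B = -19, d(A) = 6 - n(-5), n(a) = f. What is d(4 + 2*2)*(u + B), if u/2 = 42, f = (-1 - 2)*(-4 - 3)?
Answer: -975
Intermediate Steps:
f = 21 (f = -3*(-7) = 21)
n(a) = 21
d(A) = -15 (d(A) = 6 - 1*21 = 6 - 21 = -15)
u = 84 (u = 2*42 = 84)
d(4 + 2*2)*(u + B) = -15*(84 - 19) = -15*65 = -975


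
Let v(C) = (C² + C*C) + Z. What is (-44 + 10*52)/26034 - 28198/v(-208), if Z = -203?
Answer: -115502672/374564175 ≈ -0.30837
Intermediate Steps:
v(C) = -203 + 2*C² (v(C) = (C² + C*C) - 203 = (C² + C²) - 203 = 2*C² - 203 = -203 + 2*C²)
(-44 + 10*52)/26034 - 28198/v(-208) = (-44 + 10*52)/26034 - 28198/(-203 + 2*(-208)²) = (-44 + 520)*(1/26034) - 28198/(-203 + 2*43264) = 476*(1/26034) - 28198/(-203 + 86528) = 238/13017 - 28198/86325 = -115502672/374564175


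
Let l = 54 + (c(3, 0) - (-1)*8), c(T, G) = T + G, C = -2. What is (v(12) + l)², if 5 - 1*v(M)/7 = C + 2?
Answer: 10000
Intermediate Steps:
c(T, G) = G + T
v(M) = 35 (v(M) = 35 - 7*(-2 + 2) = 35 - 7*0 = 35 + 0 = 35)
l = 65 (l = 54 + ((0 + 3) - (-1)*8) = 54 + (3 - 1*(-8)) = 54 + (3 + 8) = 54 + 11 = 65)
(v(12) + l)² = (35 + 65)² = 100² = 10000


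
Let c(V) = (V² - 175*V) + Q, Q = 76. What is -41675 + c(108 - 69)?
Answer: -46903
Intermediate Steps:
c(V) = 76 + V² - 175*V (c(V) = (V² - 175*V) + 76 = 76 + V² - 175*V)
-41675 + c(108 - 69) = -41675 + (76 + (108 - 69)² - 175*(108 - 69)) = -41675 + (76 + 39² - 175*39) = -41675 + (76 + 1521 - 6825) = -41675 - 5228 = -46903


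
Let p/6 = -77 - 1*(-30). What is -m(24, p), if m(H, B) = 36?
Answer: -36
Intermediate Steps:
p = -282 (p = 6*(-77 - 1*(-30)) = 6*(-77 + 30) = 6*(-47) = -282)
-m(24, p) = -1*36 = -36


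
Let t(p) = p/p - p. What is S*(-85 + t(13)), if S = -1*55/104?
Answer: 5335/104 ≈ 51.298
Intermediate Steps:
t(p) = 1 - p
S = -55/104 (S = -55*1/104 = -55/104 ≈ -0.52885)
S*(-85 + t(13)) = -55*(-85 + (1 - 1*13))/104 = -55*(-85 + (1 - 13))/104 = -55*(-85 - 12)/104 = -55/104*(-97) = 5335/104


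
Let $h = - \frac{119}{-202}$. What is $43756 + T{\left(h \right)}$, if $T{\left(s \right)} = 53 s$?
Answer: $\frac{8845019}{202} \approx 43787.0$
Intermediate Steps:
$h = \frac{119}{202}$ ($h = \left(-119\right) \left(- \frac{1}{202}\right) = \frac{119}{202} \approx 0.58911$)
$43756 + T{\left(h \right)} = 43756 + 53 \cdot \frac{119}{202} = 43756 + \frac{6307}{202} = \frac{8845019}{202}$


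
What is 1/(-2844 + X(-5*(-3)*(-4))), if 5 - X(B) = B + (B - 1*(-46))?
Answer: -1/2765 ≈ -0.00036166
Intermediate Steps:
X(B) = -41 - 2*B (X(B) = 5 - (B + (B - 1*(-46))) = 5 - (B + (B + 46)) = 5 - (B + (46 + B)) = 5 - (46 + 2*B) = 5 + (-46 - 2*B) = -41 - 2*B)
1/(-2844 + X(-5*(-3)*(-4))) = 1/(-2844 + (-41 - 2*(-5*(-3))*(-4))) = 1/(-2844 + (-41 - 30*(-4))) = 1/(-2844 + (-41 - 2*(-60))) = 1/(-2844 + (-41 + 120)) = 1/(-2844 + 79) = 1/(-2765) = -1/2765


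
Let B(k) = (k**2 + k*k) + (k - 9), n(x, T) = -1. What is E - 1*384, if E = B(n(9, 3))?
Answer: -392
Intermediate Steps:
B(k) = -9 + k + 2*k**2 (B(k) = (k**2 + k**2) + (-9 + k) = 2*k**2 + (-9 + k) = -9 + k + 2*k**2)
E = -8 (E = -9 - 1 + 2*(-1)**2 = -9 - 1 + 2*1 = -9 - 1 + 2 = -8)
E - 1*384 = -8 - 1*384 = -8 - 384 = -392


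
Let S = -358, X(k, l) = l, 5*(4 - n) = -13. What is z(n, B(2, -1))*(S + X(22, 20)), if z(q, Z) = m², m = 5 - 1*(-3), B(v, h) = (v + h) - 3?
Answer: -21632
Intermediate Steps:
B(v, h) = -3 + h + v (B(v, h) = (h + v) - 3 = -3 + h + v)
n = 33/5 (n = 4 - ⅕*(-13) = 4 + 13/5 = 33/5 ≈ 6.6000)
m = 8 (m = 5 + 3 = 8)
z(q, Z) = 64 (z(q, Z) = 8² = 64)
z(n, B(2, -1))*(S + X(22, 20)) = 64*(-358 + 20) = 64*(-338) = -21632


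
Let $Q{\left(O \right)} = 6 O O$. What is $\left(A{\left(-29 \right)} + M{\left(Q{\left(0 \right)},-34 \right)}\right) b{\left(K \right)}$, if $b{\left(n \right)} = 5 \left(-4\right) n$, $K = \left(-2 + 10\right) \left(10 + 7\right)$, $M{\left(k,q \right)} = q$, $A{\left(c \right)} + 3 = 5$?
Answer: $87040$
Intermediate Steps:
$A{\left(c \right)} = 2$ ($A{\left(c \right)} = -3 + 5 = 2$)
$Q{\left(O \right)} = 6 O^{2}$
$K = 136$ ($K = 8 \cdot 17 = 136$)
$b{\left(n \right)} = - 20 n$
$\left(A{\left(-29 \right)} + M{\left(Q{\left(0 \right)},-34 \right)}\right) b{\left(K \right)} = \left(2 - 34\right) \left(\left(-20\right) 136\right) = \left(-32\right) \left(-2720\right) = 87040$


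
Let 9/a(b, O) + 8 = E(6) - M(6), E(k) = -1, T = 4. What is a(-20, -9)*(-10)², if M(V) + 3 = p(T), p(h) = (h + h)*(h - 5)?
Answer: 450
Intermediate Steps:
p(h) = 2*h*(-5 + h) (p(h) = (2*h)*(-5 + h) = 2*h*(-5 + h))
M(V) = -11 (M(V) = -3 + 2*4*(-5 + 4) = -3 + 2*4*(-1) = -3 - 8 = -11)
a(b, O) = 9/2 (a(b, O) = 9/(-8 + (-1 - 1*(-11))) = 9/(-8 + (-1 + 11)) = 9/(-8 + 10) = 9/2)
a(-20, -9)*(-10)² = (9/2)*(-10)² = (9/2)*100 = 450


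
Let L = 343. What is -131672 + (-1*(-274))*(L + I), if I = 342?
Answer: 56018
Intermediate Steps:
-131672 + (-1*(-274))*(L + I) = -131672 + (-1*(-274))*(343 + 342) = -131672 + 274*685 = -131672 + 187690 = 56018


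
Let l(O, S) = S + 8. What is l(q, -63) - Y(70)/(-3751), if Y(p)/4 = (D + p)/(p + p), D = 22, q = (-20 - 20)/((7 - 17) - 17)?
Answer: -7220583/131285 ≈ -54.999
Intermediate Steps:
q = 40/27 (q = -40/(-10 - 17) = -40/(-27) = -40*(-1/27) = 40/27 ≈ 1.4815)
l(O, S) = 8 + S
Y(p) = 2*(22 + p)/p (Y(p) = 4*((22 + p)/(p + p)) = 4*((22 + p)/((2*p))) = 4*((22 + p)*(1/(2*p))) = 4*((22 + p)/(2*p)) = 2*(22 + p)/p)
l(q, -63) - Y(70)/(-3751) = (8 - 63) - (2 + 44/70)/(-3751) = -55 - (2 + 44*(1/70))*(-1)/3751 = -55 - (2 + 22/35)*(-1)/3751 = -55 - 92*(-1)/(35*3751) = -55 - 1*(-92/131285) = -55 + 92/131285 = -7220583/131285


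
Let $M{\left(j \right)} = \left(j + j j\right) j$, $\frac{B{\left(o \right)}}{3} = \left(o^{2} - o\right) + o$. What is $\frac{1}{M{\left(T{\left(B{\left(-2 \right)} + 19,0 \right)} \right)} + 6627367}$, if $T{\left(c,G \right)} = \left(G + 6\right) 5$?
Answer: $\frac{1}{6655267} \approx 1.5026 \cdot 10^{-7}$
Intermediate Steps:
$B{\left(o \right)} = 3 o^{2}$ ($B{\left(o \right)} = 3 \left(\left(o^{2} - o\right) + o\right) = 3 o^{2}$)
$T{\left(c,G \right)} = 30 + 5 G$ ($T{\left(c,G \right)} = \left(6 + G\right) 5 = 30 + 5 G$)
$M{\left(j \right)} = j \left(j + j^{2}\right)$ ($M{\left(j \right)} = \left(j + j^{2}\right) j = j \left(j + j^{2}\right)$)
$\frac{1}{M{\left(T{\left(B{\left(-2 \right)} + 19,0 \right)} \right)} + 6627367} = \frac{1}{\left(30 + 5 \cdot 0\right)^{2} \left(1 + \left(30 + 5 \cdot 0\right)\right) + 6627367} = \frac{1}{\left(30 + 0\right)^{2} \left(1 + \left(30 + 0\right)\right) + 6627367} = \frac{1}{30^{2} \left(1 + 30\right) + 6627367} = \frac{1}{900 \cdot 31 + 6627367} = \frac{1}{27900 + 6627367} = \frac{1}{6655267}$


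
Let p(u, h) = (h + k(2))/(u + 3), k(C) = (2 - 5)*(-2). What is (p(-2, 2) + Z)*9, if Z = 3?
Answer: 99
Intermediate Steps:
k(C) = 6 (k(C) = -3*(-2) = 6)
p(u, h) = (6 + h)/(3 + u) (p(u, h) = (h + 6)/(u + 3) = (6 + h)/(3 + u))
(p(-2, 2) + Z)*9 = ((6 + 2)/(3 - 2) + 3)*9 = (8/1 + 3)*9 = (1*8 + 3)*9 = (8 + 3)*9 = 11*9 = 99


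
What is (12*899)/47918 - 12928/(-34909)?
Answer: 498041098/836384731 ≈ 0.59547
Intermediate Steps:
(12*899)/47918 - 12928/(-34909) = 10788*(1/47918) - 12928*(-1/34909) = 5394/23959 + 12928/34909 = 498041098/836384731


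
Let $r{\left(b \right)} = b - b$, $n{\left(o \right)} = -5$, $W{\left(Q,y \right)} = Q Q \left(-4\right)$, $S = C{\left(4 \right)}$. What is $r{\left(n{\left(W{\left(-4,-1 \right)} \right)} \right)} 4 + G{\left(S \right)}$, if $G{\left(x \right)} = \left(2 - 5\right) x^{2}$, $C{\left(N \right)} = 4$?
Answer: $-48$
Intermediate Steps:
$S = 4$
$W{\left(Q,y \right)} = - 4 Q^{2}$ ($W{\left(Q,y \right)} = Q^{2} \left(-4\right) = - 4 Q^{2}$)
$r{\left(b \right)} = 0$
$G{\left(x \right)} = - 3 x^{2}$ ($G{\left(x \right)} = \left(2 - 5\right) x^{2} = - 3 x^{2}$)
$r{\left(n{\left(W{\left(-4,-1 \right)} \right)} \right)} 4 + G{\left(S \right)} = 0 \cdot 4 - 3 \cdot 4^{2} = 0 - 48 = -48$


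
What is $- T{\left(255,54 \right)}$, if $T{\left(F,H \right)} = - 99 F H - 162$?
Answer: $1363392$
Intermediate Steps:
$T{\left(F,H \right)} = -162 - 99 F H$ ($T{\left(F,H \right)} = - 99 F H - 162 = -162 - 99 F H$)
$- T{\left(255,54 \right)} = - (-162 - 25245 \cdot 54) = - (-162 - 1363230) = \left(-1\right) \left(-1363392\right) = 1363392$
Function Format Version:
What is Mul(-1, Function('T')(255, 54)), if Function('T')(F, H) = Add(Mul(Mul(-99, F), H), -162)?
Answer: 1363392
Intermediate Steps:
Function('T')(F, H) = Add(-162, Mul(-99, F, H)) (Function('T')(F, H) = Add(Mul(-99, F, H), -162) = Add(-162, Mul(-99, F, H)))
Mul(-1, Function('T')(255, 54)) = Mul(-1, Add(-162, Mul(-99, 255, 54))) = Mul(-1, Add(-162, -1363230)) = Mul(-1, -1363392) = 1363392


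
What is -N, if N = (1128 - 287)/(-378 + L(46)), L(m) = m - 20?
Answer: 841/352 ≈ 2.3892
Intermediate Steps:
L(m) = -20 + m
N = -841/352 (N = (1128 - 287)/(-378 + (-20 + 46)) = 841/(-378 + 26) = 841/(-352) = 841*(-1/352) = -841/352 ≈ -2.3892)
-N = -1*(-841/352) = 841/352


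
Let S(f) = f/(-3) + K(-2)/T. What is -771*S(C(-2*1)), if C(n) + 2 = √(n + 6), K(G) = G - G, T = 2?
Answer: 0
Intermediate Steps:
K(G) = 0
C(n) = -2 + √(6 + n) (C(n) = -2 + √(n + 6) = -2 + √(6 + n))
S(f) = -f/3 (S(f) = f/(-3) + 0/2 = f*(-⅓) + 0*(½) = -f/3 + 0 = -f/3)
-771*S(C(-2*1)) = -(-257)*(-2 + √(6 - 2*1)) = -(-257)*(-2 + √(6 - 2)) = -(-257)*(-2 + √4) = -(-257)*(-2 + 2) = -(-257)*0 = -771*0 = 0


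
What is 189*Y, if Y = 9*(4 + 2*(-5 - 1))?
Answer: -13608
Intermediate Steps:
Y = -72 (Y = 9*(4 + 2*(-6)) = 9*(4 - 12) = 9*(-8) = -72)
189*Y = 189*(-72) = -13608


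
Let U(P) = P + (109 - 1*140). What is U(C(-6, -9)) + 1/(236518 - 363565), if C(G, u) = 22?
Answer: -1143424/127047 ≈ -9.0000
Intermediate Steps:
U(P) = -31 + P (U(P) = P + (109 - 140) = P - 31 = -31 + P)
U(C(-6, -9)) + 1/(236518 - 363565) = (-31 + 22) + 1/(236518 - 363565) = -9 + 1/(-127047) = -9 - 1/127047 = -1143424/127047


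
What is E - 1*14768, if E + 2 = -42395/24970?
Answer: -73769859/4994 ≈ -14772.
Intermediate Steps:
E = -18467/4994 (E = -2 - 42395/24970 = -2 - 42395*1/24970 = -2 - 8479/4994 = -18467/4994 ≈ -3.6978)
E - 1*14768 = -18467/4994 - 1*14768 = -18467/4994 - 14768 = -73769859/4994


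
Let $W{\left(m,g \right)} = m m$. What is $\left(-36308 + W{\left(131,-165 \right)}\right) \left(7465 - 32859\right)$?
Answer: $486218918$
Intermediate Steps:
$W{\left(m,g \right)} = m^{2}$
$\left(-36308 + W{\left(131,-165 \right)}\right) \left(7465 - 32859\right) = \left(-36308 + 131^{2}\right) \left(7465 - 32859\right) = \left(-36308 + 17161\right) \left(-25394\right) = \left(-19147\right) \left(-25394\right) = 486218918$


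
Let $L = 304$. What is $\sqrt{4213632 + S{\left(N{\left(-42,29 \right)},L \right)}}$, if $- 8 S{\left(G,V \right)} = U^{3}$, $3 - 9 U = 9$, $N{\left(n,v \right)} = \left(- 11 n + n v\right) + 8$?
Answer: $\frac{\sqrt{341304195}}{9} \approx 2052.7$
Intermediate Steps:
$N{\left(n,v \right)} = 8 - 11 n + n v$
$U = - \frac{2}{3}$ ($U = \frac{1}{3} - 1 = - \frac{2}{3} \approx -0.66667$)
$S{\left(G,V \right)} = \frac{1}{27}$ ($S{\left(G,V \right)} = - \frac{\left(- \frac{2}{3}\right)^{3}}{8} = \left(- \frac{1}{8}\right) \left(- \frac{8}{27}\right) = \frac{1}{27}$)
$\sqrt{4213632 + S{\left(N{\left(-42,29 \right)},L \right)}} = \sqrt{4213632 + \frac{1}{27}} = \sqrt{\frac{113768065}{27}} = \frac{\sqrt{341304195}}{9}$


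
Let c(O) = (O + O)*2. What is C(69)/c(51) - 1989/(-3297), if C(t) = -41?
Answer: 90193/224196 ≈ 0.40230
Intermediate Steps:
c(O) = 4*O (c(O) = (2*O)*2 = 4*O)
C(69)/c(51) - 1989/(-3297) = -41/(4*51) - 1989/(-3297) = -41/204 - 1989*(-1/3297) = -41*1/204 + 663/1099 = -41/204 + 663/1099 = 90193/224196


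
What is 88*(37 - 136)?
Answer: -8712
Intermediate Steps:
88*(37 - 136) = 88*(-99) = -8712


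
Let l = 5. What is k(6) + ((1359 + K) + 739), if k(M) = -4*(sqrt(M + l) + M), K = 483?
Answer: 2557 - 4*sqrt(11) ≈ 2543.7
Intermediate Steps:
k(M) = -4*M - 4*sqrt(5 + M) (k(M) = -4*(sqrt(M + 5) + M) = -4*(sqrt(5 + M) + M) = -4*(M + sqrt(5 + M)) = -4*M - 4*sqrt(5 + M))
k(6) + ((1359 + K) + 739) = (-4*6 - 4*sqrt(5 + 6)) + ((1359 + 483) + 739) = (-24 - 4*sqrt(11)) + (1842 + 739) = (-24 - 4*sqrt(11)) + 2581 = 2557 - 4*sqrt(11)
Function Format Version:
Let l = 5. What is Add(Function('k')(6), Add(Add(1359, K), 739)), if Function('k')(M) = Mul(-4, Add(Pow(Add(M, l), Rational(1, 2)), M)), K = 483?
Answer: Add(2557, Mul(-4, Pow(11, Rational(1, 2)))) ≈ 2543.7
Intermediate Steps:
Function('k')(M) = Add(Mul(-4, M), Mul(-4, Pow(Add(5, M), Rational(1, 2)))) (Function('k')(M) = Mul(-4, Add(Pow(Add(M, 5), Rational(1, 2)), M)) = Mul(-4, Add(Pow(Add(5, M), Rational(1, 2)), M)) = Mul(-4, Add(M, Pow(Add(5, M), Rational(1, 2)))) = Add(Mul(-4, M), Mul(-4, Pow(Add(5, M), Rational(1, 2)))))
Add(Function('k')(6), Add(Add(1359, K), 739)) = Add(Add(Mul(-4, 6), Mul(-4, Pow(Add(5, 6), Rational(1, 2)))), Add(Add(1359, 483), 739)) = Add(Add(-24, Mul(-4, Pow(11, Rational(1, 2)))), Add(1842, 739)) = Add(Add(-24, Mul(-4, Pow(11, Rational(1, 2)))), 2581) = Add(2557, Mul(-4, Pow(11, Rational(1, 2))))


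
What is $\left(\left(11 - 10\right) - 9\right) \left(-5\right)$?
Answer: $40$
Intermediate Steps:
$\left(\left(11 - 10\right) - 9\right) \left(-5\right) = \left(1 - 9\right) \left(-5\right) = \left(-8\right) \left(-5\right) = 40$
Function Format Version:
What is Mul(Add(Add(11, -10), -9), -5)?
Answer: 40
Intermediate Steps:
Mul(Add(Add(11, -10), -9), -5) = Mul(Add(1, -9), -5) = Mul(-8, -5) = 40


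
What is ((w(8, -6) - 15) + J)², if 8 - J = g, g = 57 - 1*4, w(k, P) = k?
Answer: 2704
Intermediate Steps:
g = 53 (g = 57 - 4 = 53)
J = -45 (J = 8 - 1*53 = 8 - 53 = -45)
((w(8, -6) - 15) + J)² = ((8 - 15) - 45)² = (-7 - 45)² = (-52)² = 2704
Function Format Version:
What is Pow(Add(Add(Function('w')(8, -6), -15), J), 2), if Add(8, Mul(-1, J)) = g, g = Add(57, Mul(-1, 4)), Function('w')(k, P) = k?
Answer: 2704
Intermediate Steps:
g = 53 (g = Add(57, -4) = 53)
J = -45 (J = Add(8, Mul(-1, 53)) = Add(8, -53) = -45)
Pow(Add(Add(Function('w')(8, -6), -15), J), 2) = Pow(Add(Add(8, -15), -45), 2) = Pow(Add(-7, -45), 2) = Pow(-52, 2) = 2704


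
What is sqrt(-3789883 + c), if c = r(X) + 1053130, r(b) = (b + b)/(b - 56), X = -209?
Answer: I*sqrt(192188368655)/265 ≈ 1654.3*I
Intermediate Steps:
r(b) = 2*b/(-56 + b) (r(b) = (2*b)/(-56 + b) = 2*b/(-56 + b))
c = 279079868/265 (c = 2*(-209)/(-56 - 209) + 1053130 = 2*(-209)/(-265) + 1053130 = 2*(-209)*(-1/265) + 1053130 = 418/265 + 1053130 = 279079868/265 ≈ 1.0531e+6)
sqrt(-3789883 + c) = sqrt(-3789883 + 279079868/265) = sqrt(-725239127/265) = I*sqrt(192188368655)/265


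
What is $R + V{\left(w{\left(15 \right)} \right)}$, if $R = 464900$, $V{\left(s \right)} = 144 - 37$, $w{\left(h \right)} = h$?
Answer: $465007$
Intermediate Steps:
$V{\left(s \right)} = 107$ ($V{\left(s \right)} = 144 - 37 = 107$)
$R + V{\left(w{\left(15 \right)} \right)} = 464900 + 107 = 465007$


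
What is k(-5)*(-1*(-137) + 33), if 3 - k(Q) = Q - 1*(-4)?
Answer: 680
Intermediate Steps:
k(Q) = -1 - Q (k(Q) = 3 - (Q - 1*(-4)) = 3 - (Q + 4) = 3 - (4 + Q) = 3 + (-4 - Q) = -1 - Q)
k(-5)*(-1*(-137) + 33) = (-1 - 1*(-5))*(-1*(-137) + 33) = (-1 + 5)*(137 + 33) = 4*170 = 680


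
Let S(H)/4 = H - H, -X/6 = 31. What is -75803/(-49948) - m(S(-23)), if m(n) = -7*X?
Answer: -64956493/49948 ≈ -1300.5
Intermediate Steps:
X = -186 (X = -6*31 = -186)
S(H) = 0 (S(H) = 4*(H - H) = 4*0 = 0)
m(n) = 1302 (m(n) = -7*(-186) = 1302)
-75803/(-49948) - m(S(-23)) = -75803/(-49948) - 1*1302 = -75803*(-1/49948) - 1302 = 75803/49948 - 1302 = -64956493/49948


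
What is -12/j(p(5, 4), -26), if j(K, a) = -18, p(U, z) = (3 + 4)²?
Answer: ⅔ ≈ 0.66667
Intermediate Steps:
p(U, z) = 49 (p(U, z) = 7² = 49)
-12/j(p(5, 4), -26) = -12/(-18) = -12*(-1/18) = ⅔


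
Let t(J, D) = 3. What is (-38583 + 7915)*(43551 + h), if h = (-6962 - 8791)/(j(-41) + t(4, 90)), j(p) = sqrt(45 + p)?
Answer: -6194997336/5 ≈ -1.2390e+9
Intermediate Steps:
h = -15753/5 (h = (-6962 - 8791)/(sqrt(45 - 41) + 3) = -15753/(sqrt(4) + 3) = -15753/(2 + 3) = -15753/5 ≈ -3150.6)
(-38583 + 7915)*(43551 + h) = (-38583 + 7915)*(43551 - 15753/5) = -30668*202002/5 = -6194997336/5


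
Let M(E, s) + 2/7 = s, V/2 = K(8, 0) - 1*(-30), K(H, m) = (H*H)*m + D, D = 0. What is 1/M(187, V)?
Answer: 7/418 ≈ 0.016746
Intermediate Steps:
K(H, m) = m*H² (K(H, m) = (H*H)*m + 0 = H²*m + 0 = m*H² + 0 = m*H²)
V = 60 (V = 2*(0*8² - 1*(-30)) = 2*(0*64 + 30) = 2*(0 + 30) = 2*30 = 60)
M(E, s) = -2/7 + s
1/M(187, V) = 1/(-2/7 + 60) = 1/(418/7) = 7/418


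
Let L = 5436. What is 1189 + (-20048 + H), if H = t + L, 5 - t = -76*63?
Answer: -8630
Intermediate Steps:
t = 4793 (t = 5 - (-76)*63 = 5 - 1*(-4788) = 5 + 4788 = 4793)
H = 10229 (H = 4793 + 5436 = 10229)
1189 + (-20048 + H) = 1189 + (-20048 + 10229) = 1189 - 9819 = -8630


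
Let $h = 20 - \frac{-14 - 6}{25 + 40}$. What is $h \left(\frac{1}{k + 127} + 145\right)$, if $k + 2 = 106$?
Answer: $\frac{267968}{91} \approx 2944.7$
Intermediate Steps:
$k = 104$ ($k = -2 + 106 = 104$)
$h = \frac{264}{13}$ ($h = 20 - - \frac{20}{65} = 20 - \left(-20\right) \frac{1}{65} = 20 - - \frac{4}{13} = 20 + \frac{4}{13} = \frac{264}{13} \approx 20.308$)
$h \left(\frac{1}{k + 127} + 145\right) = \frac{264 \left(\frac{1}{104 + 127} + 145\right)}{13} = \frac{264 \left(\frac{1}{231} + 145\right)}{13} = \frac{264}{13} \cdot \frac{33496}{231} = \frac{267968}{91}$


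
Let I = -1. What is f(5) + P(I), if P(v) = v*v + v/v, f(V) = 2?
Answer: 4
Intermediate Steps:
P(v) = 1 + v² (P(v) = v² + 1 = 1 + v²)
f(5) + P(I) = 2 + (1 + (-1)²) = 2 + (1 + 1) = 2 + 2 = 4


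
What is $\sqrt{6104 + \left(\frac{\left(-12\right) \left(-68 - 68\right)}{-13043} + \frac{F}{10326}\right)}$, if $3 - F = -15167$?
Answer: $\frac{5 \sqrt{1107463362459791667}}{67341009} \approx 78.137$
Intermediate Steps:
$F = 15170$ ($F = 3 - -15167 = 3 + 15167 = 15170$)
$\sqrt{6104 + \left(\frac{\left(-12\right) \left(-68 - 68\right)}{-13043} + \frac{F}{10326}\right)} = \sqrt{6104 + \left(\frac{\left(-12\right) \left(-68 - 68\right)}{-13043} + \frac{15170}{10326}\right)} = \sqrt{6104 + \left(\left(-12\right) \left(-136\right) \left(- \frac{1}{13043}\right) + 15170 \cdot \frac{1}{10326}\right)} = \sqrt{6104 + \left(1632 \left(- \frac{1}{13043}\right) + \frac{7585}{5163}\right)} = \sqrt{6104 + \left(- \frac{1632}{13043} + \frac{7585}{5163}\right)} = \sqrt{6104 + \frac{90505139}{67341009}} = \sqrt{\frac{411140024075}{67341009}} = \frac{5 \sqrt{1107463362459791667}}{67341009}$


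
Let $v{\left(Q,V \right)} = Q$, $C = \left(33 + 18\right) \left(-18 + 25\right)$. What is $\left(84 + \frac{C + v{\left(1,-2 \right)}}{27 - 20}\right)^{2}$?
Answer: $\frac{894916}{49} \approx 18264.0$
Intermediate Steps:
$C = 357$ ($C = 51 \cdot 7 = 357$)
$\left(84 + \frac{C + v{\left(1,-2 \right)}}{27 - 20}\right)^{2} = \left(84 + \frac{357 + 1}{27 - 20}\right)^{2} = \left(84 + \frac{358}{7}\right)^{2} = \left(\frac{946}{7}\right)^{2} = \frac{894916}{49}$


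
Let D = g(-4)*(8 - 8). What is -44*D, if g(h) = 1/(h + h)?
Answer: 0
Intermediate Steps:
g(h) = 1/(2*h)
D = 0 (D = ((½)/(-4))*(8 - 8) = ((½)*(-¼))*0 = -⅛*0 = 0)
-44*D = -44*0 = 0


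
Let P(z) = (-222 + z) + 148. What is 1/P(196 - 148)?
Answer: -1/26 ≈ -0.038462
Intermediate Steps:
P(z) = -74 + z
1/P(196 - 148) = 1/(-74 + (196 - 148)) = 1/(-74 + 48) = 1/(-26) = -1/26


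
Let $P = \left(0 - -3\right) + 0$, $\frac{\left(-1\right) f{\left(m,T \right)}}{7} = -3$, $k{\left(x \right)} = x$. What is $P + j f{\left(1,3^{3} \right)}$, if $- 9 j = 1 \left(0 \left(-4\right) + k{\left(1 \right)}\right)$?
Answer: $\frac{2}{3} \approx 0.66667$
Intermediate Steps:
$f{\left(m,T \right)} = 21$ ($f{\left(m,T \right)} = \left(-7\right) \left(-3\right) = 21$)
$P = 3$ ($P = \left(0 + 3\right) + 0 = 3 + 0 = 3$)
$j = - \frac{1}{9}$ ($j = - \frac{1 \left(0 \left(-4\right) + 1\right)}{9} = - \frac{1 \left(0 + 1\right)}{9} = - \frac{1 \cdot 1}{9} = \left(- \frac{1}{9}\right) 1 = - \frac{1}{9} \approx -0.11111$)
$P + j f{\left(1,3^{3} \right)} = 3 - \frac{7}{3} = \frac{2}{3}$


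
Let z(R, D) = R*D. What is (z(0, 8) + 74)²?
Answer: 5476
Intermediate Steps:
z(R, D) = D*R
(z(0, 8) + 74)² = (8*0 + 74)² = (0 + 74)² = 74² = 5476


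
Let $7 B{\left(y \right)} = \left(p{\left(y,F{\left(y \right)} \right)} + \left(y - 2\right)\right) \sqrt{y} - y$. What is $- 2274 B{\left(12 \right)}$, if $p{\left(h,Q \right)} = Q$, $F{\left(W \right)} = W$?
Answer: $\frac{27288}{7} - \frac{100056 \sqrt{3}}{7} \approx -20859.0$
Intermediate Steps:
$B{\left(y \right)} = - \frac{y}{7} + \frac{\sqrt{y} \left(-2 + 2 y\right)}{7}$ ($B{\left(y \right)} = \frac{\left(y + \left(y - 2\right)\right) \sqrt{y} - y}{7} = \frac{\left(y + \left(-2 + y\right)\right) \sqrt{y} - y}{7} = \frac{\left(-2 + 2 y\right) \sqrt{y} - y}{7} = \frac{\sqrt{y} \left(-2 + 2 y\right) - y}{7} = \frac{- y + \sqrt{y} \left(-2 + 2 y\right)}{7} = - \frac{y}{7} + \frac{\sqrt{y} \left(-2 + 2 y\right)}{7}$)
$- 2274 B{\left(12 \right)} = - 2274 \left(- \frac{2 \sqrt{12}}{7} - \frac{12}{7} + \frac{2 \cdot 12^{\frac{3}{2}}}{7}\right) = - 2274 \left(- \frac{2 \cdot 2 \sqrt{3}}{7} - \frac{12}{7} + \frac{2 \cdot 24 \sqrt{3}}{7}\right) = - 2274 \left(- \frac{4 \sqrt{3}}{7} - \frac{12}{7} + \frac{48 \sqrt{3}}{7}\right) = - 2274 \left(- \frac{12}{7} + \frac{44 \sqrt{3}}{7}\right) = \frac{27288}{7} - \frac{100056 \sqrt{3}}{7}$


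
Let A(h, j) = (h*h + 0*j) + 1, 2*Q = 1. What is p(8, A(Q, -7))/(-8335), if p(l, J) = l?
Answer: -8/8335 ≈ -0.00095981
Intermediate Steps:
Q = ½ (Q = (½)*1 = ½ ≈ 0.50000)
A(h, j) = 1 + h² (A(h, j) = (h² + 0) + 1 = h² + 1 = 1 + h²)
p(8, A(Q, -7))/(-8335) = 8/(-8335) = 8*(-1/8335) = -8/8335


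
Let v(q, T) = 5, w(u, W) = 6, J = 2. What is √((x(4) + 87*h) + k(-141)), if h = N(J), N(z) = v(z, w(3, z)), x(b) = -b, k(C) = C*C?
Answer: 2*√5078 ≈ 142.52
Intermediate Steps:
k(C) = C²
N(z) = 5
h = 5
√((x(4) + 87*h) + k(-141)) = √((-1*4 + 87*5) + (-141)²) = √((-4 + 435) + 19881) = √(431 + 19881) = √20312 = 2*√5078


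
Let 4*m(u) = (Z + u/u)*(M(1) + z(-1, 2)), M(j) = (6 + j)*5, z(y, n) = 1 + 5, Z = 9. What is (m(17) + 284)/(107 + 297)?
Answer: 773/808 ≈ 0.95668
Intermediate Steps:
z(y, n) = 6
M(j) = 30 + 5*j
m(u) = 205/2 (m(u) = ((9 + u/u)*((30 + 5*1) + 6))/4 = ((9 + 1)*((30 + 5) + 6))/4 = (10*(35 + 6))/4 = (10*41)/4 = (1/4)*410 = 205/2)
(m(17) + 284)/(107 + 297) = (205/2 + 284)/(107 + 297) = (773/2)/404 = (773/2)*(1/404) = 773/808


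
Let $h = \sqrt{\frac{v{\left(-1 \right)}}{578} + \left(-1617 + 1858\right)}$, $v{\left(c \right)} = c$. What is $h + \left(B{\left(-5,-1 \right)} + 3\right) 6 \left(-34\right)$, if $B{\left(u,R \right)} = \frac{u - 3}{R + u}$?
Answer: $-884 + \frac{\sqrt{278594}}{34} \approx -868.48$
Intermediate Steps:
$h = \frac{\sqrt{278594}}{34}$ ($h = \sqrt{- \frac{1}{578} + \left(-1617 + 1858\right)} = \sqrt{\left(-1\right) \frac{1}{578} + 241} = \sqrt{- \frac{1}{578} + 241} = \sqrt{\frac{139297}{578}} = \frac{\sqrt{278594}}{34} \approx 15.524$)
$B{\left(u,R \right)} = \frac{-3 + u}{R + u}$
$h + \left(B{\left(-5,-1 \right)} + 3\right) 6 \left(-34\right) = \frac{\sqrt{278594}}{34} + \left(\frac{-3 - 5}{-1 - 5} + 3\right) 6 \left(-34\right) = \frac{\sqrt{278594}}{34} + \left(\frac{1}{-6} \left(-8\right) + 3\right) 6 \left(-34\right) = \frac{\sqrt{278594}}{34} + \left(\left(- \frac{1}{6}\right) \left(-8\right) + 3\right) 6 \left(-34\right) = \frac{\sqrt{278594}}{34} + \left(\frac{4}{3} + 3\right) 6 \left(-34\right) = \frac{\sqrt{278594}}{34} + \frac{13}{3} \cdot 6 \left(-34\right) = \frac{\sqrt{278594}}{34} + 26 \left(-34\right) = \frac{\sqrt{278594}}{34} - 884 = -884 + \frac{\sqrt{278594}}{34}$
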